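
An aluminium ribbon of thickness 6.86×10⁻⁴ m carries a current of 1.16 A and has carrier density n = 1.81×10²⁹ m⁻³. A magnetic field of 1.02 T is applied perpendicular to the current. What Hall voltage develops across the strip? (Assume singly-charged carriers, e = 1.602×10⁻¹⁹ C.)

V_H = IB/(n e t).
V_H = (1.16)(1.02)/((1.81×10²⁹)(1.602×10⁻¹⁹)(6.86×10⁻⁴)) ≈ 5.95×10⁻⁸ V.

V_H ≈ 5.95×10⁻⁸ V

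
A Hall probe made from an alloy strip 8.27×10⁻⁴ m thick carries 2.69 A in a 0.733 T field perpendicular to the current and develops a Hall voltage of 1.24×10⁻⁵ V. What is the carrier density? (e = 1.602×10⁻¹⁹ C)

n ≈ 1.20×10²⁷ m⁻³

From V_H = IB/(n e t), n = IB/(V_H e t).
n = (2.69)(0.733)/((1.24×10⁻⁵)(1.602×10⁻¹⁹)(8.27×10⁻⁴)) ≈ 1.20×10²⁷ m⁻³.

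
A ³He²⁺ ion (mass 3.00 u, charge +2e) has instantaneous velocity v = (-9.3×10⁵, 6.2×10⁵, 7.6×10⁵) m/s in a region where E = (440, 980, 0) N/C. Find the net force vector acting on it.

F ≈ (1.41×10⁻¹⁶, 3.14×10⁻¹⁶, 0) N

Only an electric field acts, so F = qE = (3.204×10⁻¹⁹ C)·(440, 980, 0) = (1.41×10⁻¹⁶, 3.14×10⁻¹⁶, 0) N.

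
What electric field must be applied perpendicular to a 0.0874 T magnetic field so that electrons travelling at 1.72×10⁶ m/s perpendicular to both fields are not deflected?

For straight-line motion qE = qvB, so E = vB.
E = 1.72×10⁶ × 0.0874 = 1.50×10⁵ V/m.

E = 1.50×10⁵ V/m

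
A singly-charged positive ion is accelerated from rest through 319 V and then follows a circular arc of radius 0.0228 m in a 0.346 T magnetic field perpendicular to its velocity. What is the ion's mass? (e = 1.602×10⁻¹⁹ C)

m ≈ 1.56×10⁻²⁶ kg

Combine |q|V = ½mv² and r = mv/(|q|B): eliminate v to get m = qB²r²/(2V).
m = (1.602×10⁻¹⁹)(0.346)²(0.0228)²/(2·319) ≈ 1.56×10⁻²⁶ kg.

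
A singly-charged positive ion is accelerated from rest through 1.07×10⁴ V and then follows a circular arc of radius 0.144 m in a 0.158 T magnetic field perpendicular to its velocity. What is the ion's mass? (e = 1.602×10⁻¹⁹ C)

m ≈ 3.88×10⁻²⁷ kg

Combine |q|V = ½mv² and r = mv/(|q|B): eliminate v to get m = qB²r²/(2V).
m = (1.602×10⁻¹⁹)(0.158)²(0.144)²/(2·1.07×10⁴) ≈ 3.88×10⁻²⁷ kg.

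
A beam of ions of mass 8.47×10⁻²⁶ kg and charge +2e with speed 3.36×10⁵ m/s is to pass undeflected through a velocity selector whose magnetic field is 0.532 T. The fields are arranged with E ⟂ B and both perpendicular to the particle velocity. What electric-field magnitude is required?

For straight-line motion qE = qvB, so E = vB.
E = 3.36×10⁵ × 0.532 = 1.79×10⁵ V/m.

E = 1.79×10⁵ V/m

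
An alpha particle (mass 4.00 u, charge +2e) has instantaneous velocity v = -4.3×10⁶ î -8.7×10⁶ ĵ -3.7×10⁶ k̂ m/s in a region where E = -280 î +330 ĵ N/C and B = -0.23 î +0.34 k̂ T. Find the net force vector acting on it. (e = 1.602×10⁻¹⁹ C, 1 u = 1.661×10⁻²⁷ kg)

F ≈ (-9.48×10⁻¹³, 7.41×10⁻¹³, -6.41×10⁻¹³) N

v×B = (-2.96×10⁶, 2.31×10⁶, -2.00×10⁶) N/C.
E + v×B = (-2.96×10⁶, 2.31×10⁶, -2.00×10⁶) N/C.
F = q(E + v×B) = (3.204×10⁻¹⁹ C)·(-2.96×10⁶, 2.31×10⁶, -2.00×10⁶) = (-9.48×10⁻¹³, 7.41×10⁻¹³, -6.41×10⁻¹³) N.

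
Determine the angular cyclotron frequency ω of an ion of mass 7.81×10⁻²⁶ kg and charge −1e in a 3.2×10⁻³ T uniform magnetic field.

ω = |q|B/m.
ω = (1.602×10⁻¹⁹)(3.2×10⁻³)/7.81×10⁻²⁶ ≈ 6600 rad/s.

ω ≈ 6600 rad/s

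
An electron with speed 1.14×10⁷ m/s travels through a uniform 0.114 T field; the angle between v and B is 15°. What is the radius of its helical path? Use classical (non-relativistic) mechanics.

r ≈ 1.47×10⁻⁴ m

v⊥ = v sinθ = 1.14×10⁷·sin15° ≈ 2.951×10⁶ m/s.
r = m v⊥/(|q|B) = (9.109×10⁻³¹)(2.951×10⁶)/((1.602×10⁻¹⁹)(0.114)) ≈ 1.47×10⁻⁴ m.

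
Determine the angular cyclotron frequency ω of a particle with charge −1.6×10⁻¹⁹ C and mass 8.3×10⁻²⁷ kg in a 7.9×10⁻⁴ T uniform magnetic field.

ω ≈ 1.5×10⁴ rad/s

ω = |q|B/m.
ω = (1.6×10⁻¹⁹)(7.9×10⁻⁴)/8.3×10⁻²⁷ ≈ 1.5×10⁴ rad/s.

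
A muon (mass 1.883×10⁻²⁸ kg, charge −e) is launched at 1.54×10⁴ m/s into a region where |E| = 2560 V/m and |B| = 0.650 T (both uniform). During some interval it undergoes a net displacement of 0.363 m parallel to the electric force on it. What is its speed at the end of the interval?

v_f ≈ 1.26×10⁶ m/s

B does no work; ΔKE = |q|E d.
½mv_f² = ½mv₀² + |q|Ed = ½(1.883×10⁻²⁸)(1.54×10⁴)² + (1.602×10⁻¹⁹)(2560)(0.363) ≈ 2.233×10⁻²⁰ J + 1.489×10⁻¹⁶ J ≈ 1.489×10⁻¹⁶ J.
v_f = √(2·1.489×10⁻¹⁶/1.883×10⁻²⁸) ≈ 1.26×10⁶ m/s.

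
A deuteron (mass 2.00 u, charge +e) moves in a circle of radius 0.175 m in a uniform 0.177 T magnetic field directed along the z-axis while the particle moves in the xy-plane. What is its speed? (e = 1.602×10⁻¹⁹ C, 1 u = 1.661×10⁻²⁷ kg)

From |q|vB = mv²/r, v = |q|Br/m.
v = (1.602×10⁻¹⁹)(0.177)(0.175)/3.322×10⁻²⁷ ≈ 1.49×10⁶ m/s.

v ≈ 1.49×10⁶ m/s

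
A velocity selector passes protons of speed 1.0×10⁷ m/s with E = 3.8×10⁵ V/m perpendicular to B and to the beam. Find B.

Balance of forces in the selector: qE = qvB ⇒ B = E/v.
B = 3.8×10⁵/1.0×10⁷ = 0.038 T.

B = 0.038 T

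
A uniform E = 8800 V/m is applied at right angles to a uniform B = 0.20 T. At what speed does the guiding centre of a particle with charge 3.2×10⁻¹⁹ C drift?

v_d ≈ 4.4×10⁴ m/s

The steady drift has the magnetic force balancing the electric force, so v_d = E/B.
v_d = 8800/0.20 = 4.4×10⁴ m/s.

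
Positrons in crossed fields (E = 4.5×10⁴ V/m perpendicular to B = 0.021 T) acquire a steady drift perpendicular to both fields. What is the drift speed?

v_d ≈ 2.1×10⁶ m/s

The steady drift has the magnetic force balancing the electric force, so v_d = E/B.
v_d = 4.5×10⁴/0.021 = 2.1×10⁶ m/s.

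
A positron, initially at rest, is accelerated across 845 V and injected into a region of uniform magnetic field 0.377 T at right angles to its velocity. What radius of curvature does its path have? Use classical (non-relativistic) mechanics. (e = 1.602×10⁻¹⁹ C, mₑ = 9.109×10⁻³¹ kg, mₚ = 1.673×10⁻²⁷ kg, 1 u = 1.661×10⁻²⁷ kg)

r ≈ 2.60×10⁻⁴ m

Acceleration: |q|V = ½mv² ⇒ v = √(2|q|V/m) = √(2·1.602×10⁻¹⁹·845/9.109×10⁻³¹) ≈ 1.724×10⁷ m/s.
In the field: r = mv/(|q|B) = (9.109×10⁻³¹)(1.724×10⁷)/((1.602×10⁻¹⁹)(0.377)) ≈ 2.60×10⁻⁴ m.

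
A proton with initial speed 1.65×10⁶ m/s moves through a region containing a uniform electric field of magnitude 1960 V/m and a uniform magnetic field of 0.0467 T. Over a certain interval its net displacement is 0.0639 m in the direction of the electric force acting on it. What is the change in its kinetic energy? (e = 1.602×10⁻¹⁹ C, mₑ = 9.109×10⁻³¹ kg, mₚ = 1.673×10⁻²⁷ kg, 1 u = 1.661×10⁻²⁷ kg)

ΔKE ≈ 2.01×10⁻¹⁷ J

The magnetic force is always ⟂ v and does no work; only the electric force changes KE.
ΔKE = F_E · d = |q|E d = (1.602×10⁻¹⁹)(1960)(0.0639) ≈ 2.01×10⁻¹⁷ J.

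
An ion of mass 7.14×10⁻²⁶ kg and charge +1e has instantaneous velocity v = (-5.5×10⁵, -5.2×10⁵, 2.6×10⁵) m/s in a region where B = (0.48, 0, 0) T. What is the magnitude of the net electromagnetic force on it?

|F| ≈ 4.47×10⁻¹⁴ N

v×B = (0, 1.25×10⁵, 2.50×10⁵) N/C.
F = q v×B = (1.602×10⁻¹⁹ C)·(0, 1.25×10⁵, 2.50×10⁵) = (0, 2.00×10⁻¹⁴, 4.00×10⁻¹⁴) N.
|F| = 4.47×10⁻¹⁴ N.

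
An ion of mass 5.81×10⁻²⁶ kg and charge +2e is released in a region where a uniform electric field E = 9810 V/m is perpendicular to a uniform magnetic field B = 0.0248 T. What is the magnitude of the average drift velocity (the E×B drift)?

v_d ≈ 3.96×10⁵ m/s

In crossed fields the guiding centre drifts at v_d = |E×B|/B² = E/B, independent of charge and mass.
v_d = 9810/0.0248 = 3.96×10⁵ m/s.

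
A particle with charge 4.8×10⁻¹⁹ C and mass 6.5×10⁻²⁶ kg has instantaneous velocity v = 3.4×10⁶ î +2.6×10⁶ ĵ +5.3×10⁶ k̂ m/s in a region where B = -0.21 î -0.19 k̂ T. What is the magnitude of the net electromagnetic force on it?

v×B = (-4.94×10⁵, -4.67×10⁵, 5.46×10⁵) N/C.
F = q v×B = (4.8×10⁻¹⁹ C)·(-4.94×10⁵, -4.67×10⁵, 5.46×10⁵) = (-2.37×10⁻¹³, -2.24×10⁻¹³, 2.62×10⁻¹³) N.
|F| = 4.19×10⁻¹³ N.

|F| ≈ 4.19×10⁻¹³ N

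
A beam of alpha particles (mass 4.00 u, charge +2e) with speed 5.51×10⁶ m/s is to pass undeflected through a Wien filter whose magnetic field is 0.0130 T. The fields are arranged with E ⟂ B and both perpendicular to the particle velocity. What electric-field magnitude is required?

For straight-line motion qE = qvB, so E = vB.
E = 5.51×10⁶ × 0.0130 = 7.16×10⁴ V/m.

E = 7.16×10⁴ V/m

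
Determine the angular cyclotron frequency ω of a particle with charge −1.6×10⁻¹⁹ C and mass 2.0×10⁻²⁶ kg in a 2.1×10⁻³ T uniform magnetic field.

ω = |q|B/m.
ω = (1.6×10⁻¹⁹)(2.1×10⁻³)/2.0×10⁻²⁶ ≈ 1.7×10⁴ rad/s.

ω ≈ 1.7×10⁴ rad/s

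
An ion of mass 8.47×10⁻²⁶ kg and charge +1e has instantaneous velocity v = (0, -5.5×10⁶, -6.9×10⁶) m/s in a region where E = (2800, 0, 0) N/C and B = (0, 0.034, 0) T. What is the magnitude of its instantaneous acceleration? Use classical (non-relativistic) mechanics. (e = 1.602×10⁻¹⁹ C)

|a| ≈ 4.49×10¹¹ m/s²

v×B = (2.35×10⁵, 0, 0) N/C.
E + v×B = (2.37×10⁵, 0, 0) N/C.
F = q(E + v×B) = (1.602×10⁻¹⁹ C)·(2.37×10⁵, 0, 0) = (3.80×10⁻¹⁴, 0, 0) N.
|a| = |F|/m = 3.803×10⁻¹⁴/8.47×10⁻²⁶ ≈ 4.49×10¹¹ m/s².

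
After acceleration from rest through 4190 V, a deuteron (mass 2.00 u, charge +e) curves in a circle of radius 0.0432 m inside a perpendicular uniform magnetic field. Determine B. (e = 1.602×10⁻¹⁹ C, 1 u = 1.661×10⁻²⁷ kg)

v = √(2|q|V/m) = √(2·1.602×10⁻¹⁹·4190/3.322×10⁻²⁷) ≈ 6.357×10⁵ m/s.
B = mv/(|q|r) = (3.322×10⁻²⁷)(6.357×10⁵)/((1.602×10⁻¹⁹)(0.0432)) ≈ 0.305 T.

B ≈ 0.305 T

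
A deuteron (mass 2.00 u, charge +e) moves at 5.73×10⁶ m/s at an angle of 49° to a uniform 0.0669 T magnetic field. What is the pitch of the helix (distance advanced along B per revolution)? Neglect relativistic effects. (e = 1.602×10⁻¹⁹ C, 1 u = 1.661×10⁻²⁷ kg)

p ≈ 7.32 m

v∥ = v cosθ = 5.73×10⁶·cos49° ≈ 3.759×10⁶ m/s.
T = 2πm/(|q|B) = 2π(3.322×10⁻²⁷)/((1.602×10⁻¹⁹)(0.0669)) ≈ 1.948×10⁻⁶ s.
pitch = v∥ T = (3.759×10⁶)(1.948×10⁻⁶) ≈ 7.32 m.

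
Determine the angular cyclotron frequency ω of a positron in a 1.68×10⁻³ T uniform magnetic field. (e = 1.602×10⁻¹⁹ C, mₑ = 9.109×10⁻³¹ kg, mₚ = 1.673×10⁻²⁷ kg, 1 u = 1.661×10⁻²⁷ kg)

ω ≈ 2.95×10⁸ rad/s

ω = |q|B/m.
ω = (1.602×10⁻¹⁹)(1.68×10⁻³)/9.109×10⁻³¹ ≈ 2.95×10⁸ rad/s.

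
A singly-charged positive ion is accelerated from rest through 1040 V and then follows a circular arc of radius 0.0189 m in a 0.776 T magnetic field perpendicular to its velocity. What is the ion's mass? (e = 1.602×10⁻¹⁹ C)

m ≈ 1.66×10⁻²⁶ kg

Combine |q|V = ½mv² and r = mv/(|q|B): eliminate v to get m = qB²r²/(2V).
m = (1.602×10⁻¹⁹)(0.776)²(0.0189)²/(2·1040) ≈ 1.66×10⁻²⁶ kg.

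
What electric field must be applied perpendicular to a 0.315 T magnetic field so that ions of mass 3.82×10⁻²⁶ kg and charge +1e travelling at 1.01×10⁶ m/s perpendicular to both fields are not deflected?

E = 3.18×10⁵ V/m

For straight-line motion qE = qvB, so E = vB.
E = 1.01×10⁶ × 0.315 = 3.18×10⁵ V/m.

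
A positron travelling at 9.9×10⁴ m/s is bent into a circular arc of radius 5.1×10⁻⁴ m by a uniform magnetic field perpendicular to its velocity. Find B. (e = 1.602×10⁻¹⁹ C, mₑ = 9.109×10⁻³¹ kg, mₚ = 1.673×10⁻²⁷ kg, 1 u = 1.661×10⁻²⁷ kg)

From |q|vB = mv²/r, B = mv/(|q|r).
B = (9.109×10⁻³¹)(9.9×10⁴)/((1.602×10⁻¹⁹)(5.1×10⁻⁴)) ≈ 1.1×10⁻³ T.

B ≈ 1.1×10⁻³ T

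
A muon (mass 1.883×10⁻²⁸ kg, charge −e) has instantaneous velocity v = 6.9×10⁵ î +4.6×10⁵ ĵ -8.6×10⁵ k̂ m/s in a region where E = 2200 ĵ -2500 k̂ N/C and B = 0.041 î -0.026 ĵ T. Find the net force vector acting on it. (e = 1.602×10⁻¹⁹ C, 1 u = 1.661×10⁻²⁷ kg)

v×B = (-2.24×10⁴, -3.53×10⁴, -3.68×10⁴) N/C.
E + v×B = (-2.24×10⁴, -3.31×10⁴, -3.93×10⁴) N/C.
F = q(E + v×B) = (−1.602×10⁻¹⁹ C)·(-2.24×10⁴, -3.31×10⁴, -3.93×10⁴) = (3.58×10⁻¹⁵, 5.30×10⁻¹⁵, 6.30×10⁻¹⁵) N.

F ≈ (3.58×10⁻¹⁵, 5.30×10⁻¹⁵, 6.30×10⁻¹⁵) N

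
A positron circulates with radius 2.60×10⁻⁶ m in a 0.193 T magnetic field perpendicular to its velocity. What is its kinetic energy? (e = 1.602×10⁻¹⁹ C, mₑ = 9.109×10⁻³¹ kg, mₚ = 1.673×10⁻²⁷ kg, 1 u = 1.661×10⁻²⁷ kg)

KE ≈ 3.55×10⁻²¹ J

v = |q|Br/m, then KE = ½mv² = (qBr)²/(2m).
v = (1.602×10⁻¹⁹)(0.193)(2.60×10⁻⁶)/9.109×10⁻³¹ ≈ 8.825×10⁴ m/s.
KE = ½(9.109×10⁻³¹)(8.825×10⁴)² ≈ 3.55×10⁻²¹ J.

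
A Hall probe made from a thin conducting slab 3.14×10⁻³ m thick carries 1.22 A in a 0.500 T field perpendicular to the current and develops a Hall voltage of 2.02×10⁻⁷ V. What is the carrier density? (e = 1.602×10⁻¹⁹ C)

From V_H = IB/(n e t), n = IB/(V_H e t).
n = (1.22)(0.500)/((2.02×10⁻⁷)(1.602×10⁻¹⁹)(3.14×10⁻³)) ≈ 6.00×10²⁷ m⁻³.

n ≈ 6.00×10²⁷ m⁻³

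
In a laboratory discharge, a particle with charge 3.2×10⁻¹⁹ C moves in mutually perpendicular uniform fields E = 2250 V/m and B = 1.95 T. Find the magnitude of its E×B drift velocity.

v_d ≈ 1150 m/s

The steady drift has the magnetic force balancing the electric force, so v_d = E/B.
v_d = 2250/1.95 = 1150 m/s.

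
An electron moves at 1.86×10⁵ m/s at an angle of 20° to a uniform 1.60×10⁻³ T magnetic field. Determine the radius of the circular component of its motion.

v⊥ = v sinθ = 1.86×10⁵·sin20° ≈ 6.362×10⁴ m/s.
r = m v⊥/(|q|B) = (9.109×10⁻³¹)(6.362×10⁴)/((1.602×10⁻¹⁹)(1.60×10⁻³)) ≈ 2.26×10⁻⁴ m.

r ≈ 2.26×10⁻⁴ m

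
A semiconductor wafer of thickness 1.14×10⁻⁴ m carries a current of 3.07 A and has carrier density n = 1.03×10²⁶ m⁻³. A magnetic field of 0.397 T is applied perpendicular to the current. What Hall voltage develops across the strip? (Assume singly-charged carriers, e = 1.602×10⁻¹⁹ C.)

V_H ≈ 6.48×10⁻⁴ V

V_H = IB/(n e t).
V_H = (3.07)(0.397)/((1.03×10²⁶)(1.602×10⁻¹⁹)(1.14×10⁻⁴)) ≈ 6.48×10⁻⁴ V.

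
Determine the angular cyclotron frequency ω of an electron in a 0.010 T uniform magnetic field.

ω = |q|B/m.
ω = (1.602×10⁻¹⁹)(0.010)/9.109×10⁻³¹ ≈ 1.8×10⁹ rad/s.

ω ≈ 1.8×10⁹ rad/s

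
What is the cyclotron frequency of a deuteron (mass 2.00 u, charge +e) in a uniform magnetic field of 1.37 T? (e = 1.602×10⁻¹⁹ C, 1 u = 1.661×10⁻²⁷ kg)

f ≈ 1.05×10⁷ Hz

f = |q|B/(2πm).
f = (1.602×10⁻¹⁹)(1.37)/(2π·3.322×10⁻²⁷) ≈ 1.05×10⁷ Hz.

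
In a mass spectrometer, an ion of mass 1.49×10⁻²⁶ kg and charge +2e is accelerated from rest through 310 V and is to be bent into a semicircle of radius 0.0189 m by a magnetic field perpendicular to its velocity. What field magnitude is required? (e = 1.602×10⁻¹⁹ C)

v = √(2|q|V/m) = √(2·3.204×10⁻¹⁹·310/1.49×10⁻²⁶) ≈ 1.155×10⁵ m/s.
B = mv/(|q|r) = (1.49×10⁻²⁶)(1.155×10⁵)/((3.204×10⁻¹⁹)(0.0189)) ≈ 0.284 T.

B ≈ 0.284 T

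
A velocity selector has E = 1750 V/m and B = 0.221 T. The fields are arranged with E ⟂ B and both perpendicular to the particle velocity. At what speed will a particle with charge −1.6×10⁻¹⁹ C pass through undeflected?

v = 7920 m/s

Zero net Lorentz force requires |qE| = |q v×B|, i.e. E = vB.
v = E/B = 1750/0.221 = 7920 m/s.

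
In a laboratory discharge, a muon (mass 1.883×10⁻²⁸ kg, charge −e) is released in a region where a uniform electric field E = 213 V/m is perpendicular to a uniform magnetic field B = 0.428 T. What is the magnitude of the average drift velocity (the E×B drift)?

v_d ≈ 498 m/s

In crossed fields the guiding centre drifts at v_d = |E×B|/B² = E/B, independent of charge and mass.
v_d = 213/0.428 = 498 m/s.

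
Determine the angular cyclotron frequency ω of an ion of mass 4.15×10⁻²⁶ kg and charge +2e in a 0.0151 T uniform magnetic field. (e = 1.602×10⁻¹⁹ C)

ω = |q|B/m.
ω = (3.204×10⁻¹⁹)(0.0151)/4.15×10⁻²⁶ ≈ 1.17×10⁵ rad/s.

ω ≈ 1.17×10⁵ rad/s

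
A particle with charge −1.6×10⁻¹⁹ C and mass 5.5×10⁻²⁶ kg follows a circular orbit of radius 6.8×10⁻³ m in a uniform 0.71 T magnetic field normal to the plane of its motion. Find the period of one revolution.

T ≈ 3.0×10⁻⁶ s

The cyclotron period depends only on m, q, B: T = 2πm/(|q|B).
T = 2π(5.5×10⁻²⁶)/((1.6×10⁻¹⁹)(0.71)) ≈ 3.0×10⁻⁶ s.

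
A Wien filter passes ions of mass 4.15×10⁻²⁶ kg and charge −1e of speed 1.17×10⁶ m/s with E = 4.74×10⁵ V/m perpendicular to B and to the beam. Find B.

B = 0.405 T

Balance of forces in the selector: qE = qvB ⇒ B = E/v.
B = 4.74×10⁵/1.17×10⁶ = 0.405 T.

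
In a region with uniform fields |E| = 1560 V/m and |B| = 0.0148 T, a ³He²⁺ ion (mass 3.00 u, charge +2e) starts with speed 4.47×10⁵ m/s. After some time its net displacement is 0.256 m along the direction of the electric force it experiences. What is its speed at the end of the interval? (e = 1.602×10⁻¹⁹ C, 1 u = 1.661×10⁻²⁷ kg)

B does no work; ΔKE = |q|E d.
½mv_f² = ½mv₀² + |q|Ed = ½(4.983×10⁻²⁷)(4.47×10⁵)² + (3.204×10⁻¹⁹)(1560)(0.256) ≈ 4.978×10⁻¹⁶ J + 1.280×10⁻¹⁶ J ≈ 6.258×10⁻¹⁶ J.
v_f = √(2·6.258×10⁻¹⁶/4.983×10⁻²⁷) ≈ 5.01×10⁵ m/s.

v_f ≈ 5.01×10⁵ m/s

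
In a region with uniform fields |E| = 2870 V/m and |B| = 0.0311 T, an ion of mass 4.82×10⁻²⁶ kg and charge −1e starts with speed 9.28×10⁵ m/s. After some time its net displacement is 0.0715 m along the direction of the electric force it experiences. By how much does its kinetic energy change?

The magnetic force is always ⟂ v and does no work; only the electric force changes KE.
ΔKE = F_E · d = |q|E d = (1.602×10⁻¹⁹)(2870)(0.0715) ≈ 3.29×10⁻¹⁷ J.

ΔKE ≈ 3.29×10⁻¹⁷ J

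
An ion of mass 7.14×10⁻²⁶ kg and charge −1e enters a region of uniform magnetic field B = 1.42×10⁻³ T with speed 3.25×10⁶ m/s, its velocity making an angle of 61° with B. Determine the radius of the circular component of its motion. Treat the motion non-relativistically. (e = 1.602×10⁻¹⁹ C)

v⊥ = v sinθ = 3.25×10⁶·sin61° ≈ 2.843×10⁶ m/s.
r = m v⊥/(|q|B) = (7.14×10⁻²⁶)(2.843×10⁶)/((1.602×10⁻¹⁹)(1.42×10⁻³)) ≈ 892 m.

r ≈ 892 m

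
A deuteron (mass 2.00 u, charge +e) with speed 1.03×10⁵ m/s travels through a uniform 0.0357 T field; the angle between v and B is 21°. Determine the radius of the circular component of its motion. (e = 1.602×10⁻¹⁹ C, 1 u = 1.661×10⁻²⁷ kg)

r ≈ 0.0214 m

v⊥ = v sinθ = 1.03×10⁵·sin21° ≈ 3.691×10⁴ m/s.
r = m v⊥/(|q|B) = (3.322×10⁻²⁷)(3.691×10⁴)/((1.602×10⁻¹⁹)(0.0357)) ≈ 0.0214 m.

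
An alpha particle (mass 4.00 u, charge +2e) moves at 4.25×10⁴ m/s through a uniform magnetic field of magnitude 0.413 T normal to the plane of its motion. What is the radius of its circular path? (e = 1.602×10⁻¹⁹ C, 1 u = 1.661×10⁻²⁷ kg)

The magnetic force provides the centripetal force: |q|vB = mv²/r.
r = mv/(|q|B) = (6.644×10⁻²⁷)(4.25×10⁴)/((3.204×10⁻¹⁹)(0.413)) ≈ 2.13×10⁻³ m.

r ≈ 2.13×10⁻³ m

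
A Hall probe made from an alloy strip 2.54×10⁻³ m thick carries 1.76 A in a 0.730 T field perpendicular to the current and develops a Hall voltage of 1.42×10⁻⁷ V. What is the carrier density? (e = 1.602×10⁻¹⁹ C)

n ≈ 2.22×10²⁸ m⁻³

From V_H = IB/(n e t), n = IB/(V_H e t).
n = (1.76)(0.730)/((1.42×10⁻⁷)(1.602×10⁻¹⁹)(2.54×10⁻³)) ≈ 2.22×10²⁸ m⁻³.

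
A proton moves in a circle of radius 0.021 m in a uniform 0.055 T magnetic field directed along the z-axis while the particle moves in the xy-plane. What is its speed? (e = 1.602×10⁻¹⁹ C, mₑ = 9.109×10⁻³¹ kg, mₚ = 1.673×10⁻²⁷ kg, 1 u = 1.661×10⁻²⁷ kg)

v ≈ 1.1×10⁵ m/s

From |q|vB = mv²/r, v = |q|Br/m.
v = (1.602×10⁻¹⁹)(0.055)(0.021)/1.673×10⁻²⁷ ≈ 1.1×10⁵ m/s.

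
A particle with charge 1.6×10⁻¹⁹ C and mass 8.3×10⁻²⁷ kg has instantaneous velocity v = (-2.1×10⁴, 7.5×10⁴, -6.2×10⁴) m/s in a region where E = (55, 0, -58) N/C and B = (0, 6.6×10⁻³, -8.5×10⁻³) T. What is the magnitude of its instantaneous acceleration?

v×B = (-228, -178, -139) N/C.
E + v×B = (-173, -178, -197) N/C.
F = q(E + v×B) = (1.6×10⁻¹⁹ C)·(-173, -178, -197) = (-2.77×10⁻¹⁷, -2.86×10⁻¹⁷, -3.15×10⁻¹⁷) N.
|a| = |F|/m = 5.073×10⁻¹⁷/8.3×10⁻²⁷ ≈ 6.11×10⁹ m/s².

|a| ≈ 6.11×10⁹ m/s²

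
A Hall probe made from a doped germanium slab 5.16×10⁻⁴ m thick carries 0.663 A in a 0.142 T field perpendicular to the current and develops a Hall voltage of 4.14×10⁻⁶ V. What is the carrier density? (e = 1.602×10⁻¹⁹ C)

From V_H = IB/(n e t), n = IB/(V_H e t).
n = (0.663)(0.142)/((4.14×10⁻⁶)(1.602×10⁻¹⁹)(5.16×10⁻⁴)) ≈ 2.75×10²⁶ m⁻³.

n ≈ 2.75×10²⁶ m⁻³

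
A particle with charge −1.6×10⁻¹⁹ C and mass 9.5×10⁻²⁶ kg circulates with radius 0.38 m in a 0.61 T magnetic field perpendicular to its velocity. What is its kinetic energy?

KE ≈ 4.5×10⁴ eV

v = |q|Br/m, then KE = ½mv² = (qBr)²/(2m).
v = (1.6×10⁻¹⁹)(0.61)(0.38)/9.5×10⁻²⁶ ≈ 3.904×10⁵ m/s.
KE = ½(9.5×10⁻²⁶)(3.904×10⁵)² ≈ 7.2×10⁻¹⁵ J = 4.5×10⁴ eV.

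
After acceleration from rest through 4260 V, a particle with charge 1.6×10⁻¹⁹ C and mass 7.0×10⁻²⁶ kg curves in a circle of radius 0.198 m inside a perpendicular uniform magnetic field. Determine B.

v = √(2|q|V/m) = √(2·1.6×10⁻¹⁹·4260/7.0×10⁻²⁶) ≈ 1.396×10⁵ m/s.
B = mv/(|q|r) = (7.0×10⁻²⁶)(1.396×10⁵)/((1.6×10⁻¹⁹)(0.198)) ≈ 0.308 T.

B ≈ 0.308 T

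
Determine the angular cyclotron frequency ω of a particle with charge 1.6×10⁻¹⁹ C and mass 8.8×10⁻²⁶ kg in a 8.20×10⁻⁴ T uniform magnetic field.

ω = |q|B/m.
ω = (1.6×10⁻¹⁹)(8.20×10⁻⁴)/8.8×10⁻²⁶ ≈ 1490 rad/s.

ω ≈ 1490 rad/s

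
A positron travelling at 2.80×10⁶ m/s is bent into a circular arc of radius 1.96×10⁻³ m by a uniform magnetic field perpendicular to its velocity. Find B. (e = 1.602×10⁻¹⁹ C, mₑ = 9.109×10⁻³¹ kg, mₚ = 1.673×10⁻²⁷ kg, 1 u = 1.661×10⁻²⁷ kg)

B ≈ 8.12×10⁻³ T

From |q|vB = mv²/r, B = mv/(|q|r).
B = (9.109×10⁻³¹)(2.80×10⁶)/((1.602×10⁻¹⁹)(1.96×10⁻³)) ≈ 8.12×10⁻³ T.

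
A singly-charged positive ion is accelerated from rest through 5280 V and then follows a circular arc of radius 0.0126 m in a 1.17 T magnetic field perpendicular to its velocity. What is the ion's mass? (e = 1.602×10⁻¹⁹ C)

m ≈ 3.30×10⁻²⁷ kg

Combine |q|V = ½mv² and r = mv/(|q|B): eliminate v to get m = qB²r²/(2V).
m = (1.602×10⁻¹⁹)(1.17)²(0.0126)²/(2·5280) ≈ 3.30×10⁻²⁷ kg.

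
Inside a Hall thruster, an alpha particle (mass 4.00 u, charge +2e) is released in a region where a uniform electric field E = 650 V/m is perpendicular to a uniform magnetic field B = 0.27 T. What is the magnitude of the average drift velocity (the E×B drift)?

v_d ≈ 2400 m/s

The steady drift has the magnetic force balancing the electric force, so v_d = E/B.
v_d = 650/0.27 = 2400 m/s.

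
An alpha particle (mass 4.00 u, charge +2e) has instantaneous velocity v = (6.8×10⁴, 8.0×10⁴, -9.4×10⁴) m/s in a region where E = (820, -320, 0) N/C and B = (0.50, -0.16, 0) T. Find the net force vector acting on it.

F ≈ (-4.56×10⁻¹⁵, -1.52×10⁻¹⁴, -1.63×10⁻¹⁴) N

v×B = (-1.50×10⁴, -4.70×10⁴, -5.09×10⁴) N/C.
E + v×B = (-1.42×10⁴, -4.73×10⁴, -5.09×10⁴) N/C.
F = q(E + v×B) = (3.204×10⁻¹⁹ C)·(-1.42×10⁴, -4.73×10⁴, -5.09×10⁴) = (-4.56×10⁻¹⁵, -1.52×10⁻¹⁴, -1.63×10⁻¹⁴) N.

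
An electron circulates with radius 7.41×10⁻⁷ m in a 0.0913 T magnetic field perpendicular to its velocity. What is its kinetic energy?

KE ≈ 6.45×10⁻²³ J

v = |q|Br/m, then KE = ½mv² = (qBr)²/(2m).
v = (1.602×10⁻¹⁹)(0.0913)(7.41×10⁻⁷)/9.109×10⁻³¹ ≈ 1.190×10⁴ m/s.
KE = ½(9.109×10⁻³¹)(1.190×10⁴)² ≈ 6.45×10⁻²³ J.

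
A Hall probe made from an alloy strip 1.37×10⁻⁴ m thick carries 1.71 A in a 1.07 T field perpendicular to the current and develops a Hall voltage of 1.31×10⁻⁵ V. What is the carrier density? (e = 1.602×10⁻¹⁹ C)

From V_H = IB/(n e t), n = IB/(V_H e t).
n = (1.71)(1.07)/((1.31×10⁻⁵)(1.602×10⁻¹⁹)(1.37×10⁻⁴)) ≈ 6.36×10²⁷ m⁻³.

n ≈ 6.36×10²⁷ m⁻³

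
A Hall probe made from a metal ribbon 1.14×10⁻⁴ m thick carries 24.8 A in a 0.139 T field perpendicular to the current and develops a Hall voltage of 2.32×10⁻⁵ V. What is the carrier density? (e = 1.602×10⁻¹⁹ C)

n ≈ 8.14×10²⁷ m⁻³

From V_H = IB/(n e t), n = IB/(V_H e t).
n = (24.8)(0.139)/((2.32×10⁻⁵)(1.602×10⁻¹⁹)(1.14×10⁻⁴)) ≈ 8.14×10²⁷ m⁻³.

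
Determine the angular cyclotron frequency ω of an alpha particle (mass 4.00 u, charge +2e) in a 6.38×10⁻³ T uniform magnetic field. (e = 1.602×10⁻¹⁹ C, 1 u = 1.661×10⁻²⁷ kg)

ω = |q|B/m.
ω = (3.204×10⁻¹⁹)(6.38×10⁻³)/6.644×10⁻²⁷ ≈ 3.08×10⁵ rad/s.

ω ≈ 3.08×10⁵ rad/s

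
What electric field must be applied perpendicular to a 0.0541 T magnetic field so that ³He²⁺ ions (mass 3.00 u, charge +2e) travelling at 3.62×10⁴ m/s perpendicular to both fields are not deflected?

E = 1960 V/m

For straight-line motion qE = qvB, so E = vB.
E = 3.62×10⁴ × 0.0541 = 1960 V/m.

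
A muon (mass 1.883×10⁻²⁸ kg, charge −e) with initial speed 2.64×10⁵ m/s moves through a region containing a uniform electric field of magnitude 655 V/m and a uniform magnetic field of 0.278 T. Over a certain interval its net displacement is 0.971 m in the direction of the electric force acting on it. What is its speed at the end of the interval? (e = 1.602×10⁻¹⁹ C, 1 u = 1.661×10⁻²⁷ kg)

B does no work; ΔKE = |q|E d.
½mv_f² = ½mv₀² + |q|Ed = ½(1.883×10⁻²⁸)(2.64×10⁵)² + (1.602×10⁻¹⁹)(655)(0.971) ≈ 6.562×10⁻¹⁸ J + 1.019×10⁻¹⁶ J ≈ 1.084×10⁻¹⁶ J.
v_f = √(2·1.084×10⁻¹⁶/1.883×10⁻²⁸) ≈ 1.07×10⁶ m/s.

v_f ≈ 1.07×10⁶ m/s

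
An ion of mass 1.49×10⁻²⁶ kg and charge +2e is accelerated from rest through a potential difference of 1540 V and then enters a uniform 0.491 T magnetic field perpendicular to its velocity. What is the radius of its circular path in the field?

r ≈ 0.0244 m

Acceleration: |q|V = ½mv² ⇒ v = √(2|q|V/m) = √(2·3.204×10⁻¹⁹·1540/1.49×10⁻²⁶) ≈ 2.574×10⁵ m/s.
In the field: r = mv/(|q|B) = (1.49×10⁻²⁶)(2.574×10⁵)/((3.204×10⁻¹⁹)(0.491)) ≈ 0.0244 m.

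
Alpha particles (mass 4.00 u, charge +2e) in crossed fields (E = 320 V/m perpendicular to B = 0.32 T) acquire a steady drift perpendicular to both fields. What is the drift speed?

v_d ≈ 1000 m/s

In crossed fields the guiding centre drifts at v_d = |E×B|/B² = E/B, independent of charge and mass.
v_d = 320/0.32 = 1000 m/s.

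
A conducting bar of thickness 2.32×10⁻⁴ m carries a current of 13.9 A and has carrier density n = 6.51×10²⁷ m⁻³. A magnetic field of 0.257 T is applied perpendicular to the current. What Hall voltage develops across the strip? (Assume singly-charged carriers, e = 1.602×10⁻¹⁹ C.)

V_H ≈ 1.48×10⁻⁵ V

V_H = IB/(n e t).
V_H = (13.9)(0.257)/((6.51×10²⁷)(1.602×10⁻¹⁹)(2.32×10⁻⁴)) ≈ 1.48×10⁻⁵ V.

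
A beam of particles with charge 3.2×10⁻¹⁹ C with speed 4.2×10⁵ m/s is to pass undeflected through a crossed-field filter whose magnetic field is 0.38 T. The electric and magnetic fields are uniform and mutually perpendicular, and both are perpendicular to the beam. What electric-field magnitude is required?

E = 1.6×10⁵ V/m

For straight-line motion qE = qvB, so E = vB.
E = 4.2×10⁵ × 0.38 = 1.6×10⁵ V/m.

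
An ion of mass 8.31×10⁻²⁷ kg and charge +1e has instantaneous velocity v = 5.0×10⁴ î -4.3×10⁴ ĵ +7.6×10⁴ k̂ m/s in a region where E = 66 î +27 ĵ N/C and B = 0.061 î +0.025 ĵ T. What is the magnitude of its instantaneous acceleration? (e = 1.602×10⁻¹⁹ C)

v×B = (-1900, 4640, 3870) N/C.
E + v×B = (-1830, 4660, 3870) N/C.
F = q(E + v×B) = (1.602×10⁻¹⁹ C)·(-1830, 4660, 3870) = (-2.94×10⁻¹⁶, 7.47×10⁻¹⁶, 6.20×10⁻¹⁶) N.
|a| = |F|/m = 1.015×10⁻¹⁵/8.31×10⁻²⁷ ≈ 1.22×10¹¹ m/s².

|a| ≈ 1.22×10¹¹ m/s²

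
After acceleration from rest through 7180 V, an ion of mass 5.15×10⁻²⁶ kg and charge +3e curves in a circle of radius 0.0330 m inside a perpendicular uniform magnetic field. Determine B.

B ≈ 1.19 T

v = √(2|q|V/m) = √(2·4.806×10⁻¹⁹·7180/5.15×10⁻²⁶) ≈ 3.661×10⁵ m/s.
B = mv/(|q|r) = (5.15×10⁻²⁶)(3.661×10⁵)/((4.806×10⁻¹⁹)(0.0330)) ≈ 1.19 T.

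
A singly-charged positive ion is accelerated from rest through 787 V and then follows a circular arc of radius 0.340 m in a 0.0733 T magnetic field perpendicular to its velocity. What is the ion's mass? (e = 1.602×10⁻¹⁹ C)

Combine |q|V = ½mv² and r = mv/(|q|B): eliminate v to get m = qB²r²/(2V).
m = (1.602×10⁻¹⁹)(0.0733)²(0.340)²/(2·787) ≈ 6.32×10⁻²⁶ kg.

m ≈ 6.32×10⁻²⁶ kg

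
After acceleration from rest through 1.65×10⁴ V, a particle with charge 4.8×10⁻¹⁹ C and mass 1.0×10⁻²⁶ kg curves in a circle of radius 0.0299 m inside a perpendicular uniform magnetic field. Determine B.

v = √(2|q|V/m) = √(2·4.8×10⁻¹⁹·1.65×10⁴/1.0×10⁻²⁶) ≈ 1.259×10⁶ m/s.
B = mv/(|q|r) = (1.0×10⁻²⁶)(1.259×10⁶)/((4.8×10⁻¹⁹)(0.0299)) ≈ 0.877 T.

B ≈ 0.877 T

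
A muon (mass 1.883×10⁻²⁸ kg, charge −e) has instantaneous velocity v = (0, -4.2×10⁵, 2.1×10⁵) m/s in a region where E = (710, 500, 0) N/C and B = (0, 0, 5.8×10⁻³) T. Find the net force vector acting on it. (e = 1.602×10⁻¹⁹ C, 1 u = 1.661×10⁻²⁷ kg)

v×B = (-2440, 0, 0) N/C.
E + v×B = (-1730, 500, 0) N/C.
F = q(E + v×B) = (−1.602×10⁻¹⁹ C)·(-1730, 500, 0) = (2.77×10⁻¹⁶, -8.01×10⁻¹⁷, 0) N.

F ≈ (2.77×10⁻¹⁶, -8.01×10⁻¹⁷, 0) N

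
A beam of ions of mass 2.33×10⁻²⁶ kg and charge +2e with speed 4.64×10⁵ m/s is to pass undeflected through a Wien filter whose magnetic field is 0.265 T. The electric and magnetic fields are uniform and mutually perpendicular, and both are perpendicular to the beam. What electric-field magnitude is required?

E = 1.23×10⁵ V/m

For straight-line motion qE = qvB, so E = vB.
E = 4.64×10⁵ × 0.265 = 1.23×10⁵ V/m.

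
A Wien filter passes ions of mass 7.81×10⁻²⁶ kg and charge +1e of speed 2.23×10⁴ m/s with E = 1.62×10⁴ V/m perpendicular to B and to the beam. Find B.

B = 0.726 T

Balance of forces in the selector: qE = qvB ⇒ B = E/v.
B = 1.62×10⁴/2.23×10⁴ = 0.726 T.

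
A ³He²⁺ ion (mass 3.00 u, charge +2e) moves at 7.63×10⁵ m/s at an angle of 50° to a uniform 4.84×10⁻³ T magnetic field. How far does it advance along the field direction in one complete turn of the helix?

v∥ = v cosθ = 7.63×10⁵·cos50° ≈ 4.904×10⁵ m/s.
T = 2πm/(|q|B) = 2π(4.983×10⁻²⁷)/((3.204×10⁻¹⁹)(4.84×10⁻³)) ≈ 2.019×10⁻⁵ s.
pitch = v∥ T = (4.904×10⁵)(2.019×10⁻⁵) ≈ 9.90 m.

p ≈ 9.90 m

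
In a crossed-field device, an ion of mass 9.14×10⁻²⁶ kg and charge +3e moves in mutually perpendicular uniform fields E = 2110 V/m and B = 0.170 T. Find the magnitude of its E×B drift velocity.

The E×B drift speed is v_d = E/B.
v_d = 2110/0.170 = 1.24×10⁴ m/s.

v_d ≈ 1.24×10⁴ m/s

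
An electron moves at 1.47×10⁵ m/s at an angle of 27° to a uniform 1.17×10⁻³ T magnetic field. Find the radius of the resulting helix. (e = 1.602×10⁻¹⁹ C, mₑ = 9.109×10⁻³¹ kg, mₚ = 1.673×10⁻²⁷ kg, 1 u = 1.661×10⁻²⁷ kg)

v⊥ = v sinθ = 1.47×10⁵·sin27° ≈ 6.674×10⁴ m/s.
r = m v⊥/(|q|B) = (9.109×10⁻³¹)(6.674×10⁴)/((1.602×10⁻¹⁹)(1.17×10⁻³)) ≈ 3.24×10⁻⁴ m.

r ≈ 3.24×10⁻⁴ m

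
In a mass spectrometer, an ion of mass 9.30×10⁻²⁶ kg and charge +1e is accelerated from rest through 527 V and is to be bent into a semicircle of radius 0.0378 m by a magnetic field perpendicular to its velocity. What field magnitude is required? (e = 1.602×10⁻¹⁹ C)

v = √(2|q|V/m) = √(2·1.602×10⁻¹⁹·527/9.30×10⁻²⁶) ≈ 4.261×10⁴ m/s.
B = mv/(|q|r) = (9.30×10⁻²⁶)(4.261×10⁴)/((1.602×10⁻¹⁹)(0.0378)) ≈ 0.654 T.

B ≈ 0.654 T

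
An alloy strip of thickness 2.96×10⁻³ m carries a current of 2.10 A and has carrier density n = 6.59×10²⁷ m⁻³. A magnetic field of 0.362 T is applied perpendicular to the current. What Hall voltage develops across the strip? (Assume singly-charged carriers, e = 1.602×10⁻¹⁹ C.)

V_H ≈ 2.43×10⁻⁷ V

V_H = IB/(n e t).
V_H = (2.10)(0.362)/((6.59×10²⁷)(1.602×10⁻¹⁹)(2.96×10⁻³)) ≈ 2.43×10⁻⁷ V.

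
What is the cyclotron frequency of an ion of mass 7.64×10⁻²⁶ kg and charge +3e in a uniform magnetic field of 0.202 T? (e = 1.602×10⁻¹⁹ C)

f ≈ 2.02×10⁵ Hz

f = |q|B/(2πm).
f = (4.806×10⁻¹⁹)(0.202)/(2π·7.64×10⁻²⁶) ≈ 2.02×10⁵ Hz.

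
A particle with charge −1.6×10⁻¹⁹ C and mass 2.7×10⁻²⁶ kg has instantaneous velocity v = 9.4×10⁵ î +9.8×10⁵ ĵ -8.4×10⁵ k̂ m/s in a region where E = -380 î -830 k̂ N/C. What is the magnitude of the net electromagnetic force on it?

Only an electric field acts, so F = qE = (−1.6×10⁻¹⁹ C)·(-380, 0, -830) = (6.08×10⁻¹⁷, 0, 1.33×10⁻¹⁶) N.
|F| = 1.46×10⁻¹⁶ N.

|F| ≈ 1.46×10⁻¹⁶ N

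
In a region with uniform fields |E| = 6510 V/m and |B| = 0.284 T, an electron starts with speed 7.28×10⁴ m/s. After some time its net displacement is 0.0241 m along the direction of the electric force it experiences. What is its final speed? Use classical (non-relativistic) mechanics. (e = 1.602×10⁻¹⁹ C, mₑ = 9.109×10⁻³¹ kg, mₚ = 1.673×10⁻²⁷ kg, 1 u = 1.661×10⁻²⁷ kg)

v_f ≈ 7.43×10⁶ m/s

B does no work; ΔKE = |q|E d.
½mv_f² = ½mv₀² + |q|Ed = ½(9.109×10⁻³¹)(7.28×10⁴)² + (1.602×10⁻¹⁹)(6510)(0.0241) ≈ 2.414×10⁻²¹ J + 2.513×10⁻¹⁷ J ≈ 2.514×10⁻¹⁷ J.
v_f = √(2·2.514×10⁻¹⁷/9.109×10⁻³¹) ≈ 7.43×10⁶ m/s.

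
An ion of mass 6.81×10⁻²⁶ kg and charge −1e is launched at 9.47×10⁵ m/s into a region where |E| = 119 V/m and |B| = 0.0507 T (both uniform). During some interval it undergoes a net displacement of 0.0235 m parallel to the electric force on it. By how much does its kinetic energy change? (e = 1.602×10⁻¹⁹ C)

The magnetic force is always ⟂ v and does no work; only the electric force changes KE.
ΔKE = F_E · d = |q|E d = (1.602×10⁻¹⁹)(119)(0.0235) ≈ 4.48×10⁻¹⁹ J.

ΔKE ≈ 4.48×10⁻¹⁹ J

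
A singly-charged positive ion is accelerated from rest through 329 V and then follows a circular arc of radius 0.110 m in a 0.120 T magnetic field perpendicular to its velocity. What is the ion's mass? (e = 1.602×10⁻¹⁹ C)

m ≈ 4.24×10⁻²⁶ kg

Combine |q|V = ½mv² and r = mv/(|q|B): eliminate v to get m = qB²r²/(2V).
m = (1.602×10⁻¹⁹)(0.120)²(0.110)²/(2·329) ≈ 4.24×10⁻²⁶ kg.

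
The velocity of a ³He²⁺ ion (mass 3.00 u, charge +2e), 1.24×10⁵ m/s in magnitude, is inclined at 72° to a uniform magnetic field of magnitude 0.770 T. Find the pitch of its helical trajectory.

p ≈ 4.86×10⁻³ m

v∥ = v cosθ = 1.24×10⁵·cos72° ≈ 3.832×10⁴ m/s.
T = 2πm/(|q|B) = 2π(4.983×10⁻²⁷)/((3.204×10⁻¹⁹)(0.770)) ≈ 1.269×10⁻⁷ s.
pitch = v∥ T = (3.832×10⁴)(1.269×10⁻⁷) ≈ 4.86×10⁻³ m.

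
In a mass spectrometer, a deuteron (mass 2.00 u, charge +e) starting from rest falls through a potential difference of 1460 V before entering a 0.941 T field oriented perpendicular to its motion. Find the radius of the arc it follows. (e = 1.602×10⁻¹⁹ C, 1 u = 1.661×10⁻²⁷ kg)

r ≈ 8.27×10⁻³ m

Acceleration: |q|V = ½mv² ⇒ v = √(2|q|V/m) = √(2·1.602×10⁻¹⁹·1460/3.322×10⁻²⁷) ≈ 3.753×10⁵ m/s.
In the field: r = mv/(|q|B) = (3.322×10⁻²⁷)(3.753×10⁵)/((1.602×10⁻¹⁹)(0.941)) ≈ 8.27×10⁻³ m.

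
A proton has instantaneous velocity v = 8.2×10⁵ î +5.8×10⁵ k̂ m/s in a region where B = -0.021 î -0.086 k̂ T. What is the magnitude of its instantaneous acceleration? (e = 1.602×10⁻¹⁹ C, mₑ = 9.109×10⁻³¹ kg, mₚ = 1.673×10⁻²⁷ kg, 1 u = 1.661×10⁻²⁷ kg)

|a| ≈ 5.59×10¹² m/s²

v×B = (0, 5.83×10⁴, 0) N/C.
F = q v×B = (1.602×10⁻¹⁹ C)·(0, 5.83×10⁴, 0) = (0, 9.35×10⁻¹⁵, 0) N.
|a| = |F|/m = 9.346×10⁻¹⁵/1.673×10⁻²⁷ ≈ 5.59×10¹² m/s².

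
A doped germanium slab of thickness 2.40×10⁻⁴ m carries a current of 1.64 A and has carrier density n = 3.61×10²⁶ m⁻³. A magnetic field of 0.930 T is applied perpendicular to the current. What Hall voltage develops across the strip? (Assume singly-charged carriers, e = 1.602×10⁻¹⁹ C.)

V_H = IB/(n e t).
V_H = (1.64)(0.930)/((3.61×10²⁶)(1.602×10⁻¹⁹)(2.40×10⁻⁴)) ≈ 1.10×10⁻⁴ V.

V_H ≈ 1.10×10⁻⁴ V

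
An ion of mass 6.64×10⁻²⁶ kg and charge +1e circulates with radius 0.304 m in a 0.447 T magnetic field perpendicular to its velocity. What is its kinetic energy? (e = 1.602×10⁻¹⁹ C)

v = |q|Br/m, then KE = ½mv² = (qBr)²/(2m).
v = (1.602×10⁻¹⁹)(0.447)(0.304)/6.64×10⁻²⁶ ≈ 3.279×10⁵ m/s.
KE = ½(6.64×10⁻²⁶)(3.279×10⁵)² ≈ 3.57×10⁻¹⁵ J = 2.23×10⁴ eV.

KE ≈ 2.23×10⁴ eV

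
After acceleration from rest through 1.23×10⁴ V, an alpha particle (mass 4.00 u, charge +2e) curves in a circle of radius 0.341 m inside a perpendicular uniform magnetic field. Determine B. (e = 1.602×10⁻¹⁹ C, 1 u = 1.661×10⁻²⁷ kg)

B ≈ 0.0662 T

v = √(2|q|V/m) = √(2·3.204×10⁻¹⁹·1.23×10⁴/6.644×10⁻²⁷) ≈ 1.089×10⁶ m/s.
B = mv/(|q|r) = (6.644×10⁻²⁷)(1.089×10⁶)/((3.204×10⁻¹⁹)(0.341)) ≈ 0.0662 T.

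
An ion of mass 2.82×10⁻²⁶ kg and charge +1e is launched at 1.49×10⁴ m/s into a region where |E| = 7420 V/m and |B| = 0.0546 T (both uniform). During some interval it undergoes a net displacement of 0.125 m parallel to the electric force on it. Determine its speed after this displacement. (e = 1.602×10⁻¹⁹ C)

B does no work; ΔKE = |q|E d.
½mv_f² = ½mv₀² + |q|Ed = ½(2.82×10⁻²⁶)(1.49×10⁴)² + (1.602×10⁻¹⁹)(7420)(0.125) ≈ 3.130×10⁻¹⁸ J + 1.486×10⁻¹⁶ J ≈ 1.517×10⁻¹⁶ J.
v_f = √(2·1.517×10⁻¹⁶/2.82×10⁻²⁶) ≈ 1.04×10⁵ m/s.

v_f ≈ 1.04×10⁵ m/s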